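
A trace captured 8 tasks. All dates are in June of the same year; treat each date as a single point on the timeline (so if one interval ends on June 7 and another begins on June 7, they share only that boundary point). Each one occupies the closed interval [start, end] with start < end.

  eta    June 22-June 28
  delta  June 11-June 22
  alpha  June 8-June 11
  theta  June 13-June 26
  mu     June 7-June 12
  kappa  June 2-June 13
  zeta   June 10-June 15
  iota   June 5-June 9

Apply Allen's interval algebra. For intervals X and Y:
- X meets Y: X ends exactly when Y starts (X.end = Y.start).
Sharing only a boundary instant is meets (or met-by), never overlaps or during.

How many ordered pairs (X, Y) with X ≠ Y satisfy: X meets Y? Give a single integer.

3

Checking all 56 ordered pairs for relation 'meets'; matching pairs in alphabetical order:
(alpha, delta): alpha meets delta ✓
(delta, eta): delta meets eta ✓
(kappa, theta): kappa meets theta ✓
Count: 3.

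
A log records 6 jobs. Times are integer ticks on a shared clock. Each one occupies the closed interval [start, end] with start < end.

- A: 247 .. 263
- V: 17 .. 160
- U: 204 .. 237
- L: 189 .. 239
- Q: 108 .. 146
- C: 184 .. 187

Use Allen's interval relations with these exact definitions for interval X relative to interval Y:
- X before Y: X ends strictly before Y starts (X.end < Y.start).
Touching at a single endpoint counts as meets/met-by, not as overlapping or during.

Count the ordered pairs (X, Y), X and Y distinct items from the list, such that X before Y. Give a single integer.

13

Checking all 30 ordered pairs for relation 'before'; matching pairs in alphabetical order:
(C, A): C before A ✓
(C, L): C before L ✓
(C, U): C before U ✓
(L, A): L before A ✓
(Q, A): Q before A ✓
(Q, C): Q before C ✓
(Q, L): Q before L ✓
(Q, U): Q before U ✓
(U, A): U before A ✓
(V, A): V before A ✓
(V, C): V before C ✓
(V, L): V before L ✓
(V, U): V before U ✓
Count: 13.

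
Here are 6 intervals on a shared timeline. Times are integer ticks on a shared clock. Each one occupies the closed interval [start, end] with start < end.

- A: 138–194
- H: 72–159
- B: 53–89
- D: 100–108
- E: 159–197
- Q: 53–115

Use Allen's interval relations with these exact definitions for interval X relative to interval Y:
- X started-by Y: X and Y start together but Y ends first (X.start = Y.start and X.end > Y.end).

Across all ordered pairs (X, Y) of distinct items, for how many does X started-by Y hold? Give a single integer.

Checking all 30 ordered pairs for relation 'started-by'; matching pairs in alphabetical order:
(Q, B): Q started-by B ✓
Count: 1.

1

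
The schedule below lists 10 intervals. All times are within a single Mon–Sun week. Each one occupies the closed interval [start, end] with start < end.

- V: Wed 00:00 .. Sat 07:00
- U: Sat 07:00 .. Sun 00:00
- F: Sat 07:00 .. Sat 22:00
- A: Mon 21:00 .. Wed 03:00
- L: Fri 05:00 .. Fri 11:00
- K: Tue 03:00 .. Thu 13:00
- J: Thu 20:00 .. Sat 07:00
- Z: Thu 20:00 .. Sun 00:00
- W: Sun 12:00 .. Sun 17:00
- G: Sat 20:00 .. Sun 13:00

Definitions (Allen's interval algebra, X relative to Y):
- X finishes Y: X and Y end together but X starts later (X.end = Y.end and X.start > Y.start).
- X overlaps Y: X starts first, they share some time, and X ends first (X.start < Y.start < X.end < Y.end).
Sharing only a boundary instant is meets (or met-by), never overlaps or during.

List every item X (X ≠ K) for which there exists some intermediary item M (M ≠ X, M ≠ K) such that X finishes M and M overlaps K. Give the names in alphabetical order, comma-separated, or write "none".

none

Target K = [Tue 03:00, Thu 13:00].
Intermediaries M with M overlaps K: A.
Via A — items with X finishes A: none.
Union: none.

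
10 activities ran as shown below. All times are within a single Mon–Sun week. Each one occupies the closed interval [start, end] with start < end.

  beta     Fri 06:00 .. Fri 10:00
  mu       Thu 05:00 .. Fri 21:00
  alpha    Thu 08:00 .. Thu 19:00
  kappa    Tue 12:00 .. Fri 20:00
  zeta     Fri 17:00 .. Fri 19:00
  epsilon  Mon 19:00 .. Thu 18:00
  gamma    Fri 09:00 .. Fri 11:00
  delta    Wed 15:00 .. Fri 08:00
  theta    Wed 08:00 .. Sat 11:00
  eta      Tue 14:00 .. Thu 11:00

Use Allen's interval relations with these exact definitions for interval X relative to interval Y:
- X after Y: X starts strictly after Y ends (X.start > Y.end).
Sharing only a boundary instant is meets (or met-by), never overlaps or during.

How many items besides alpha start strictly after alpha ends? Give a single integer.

Target alpha = [Thu 08:00, Thu 19:00].
beta [Fri 06:00, Fri 10:00] → after → counts.
delta [Wed 15:00, Fri 08:00] → contains → no.
epsilon [Mon 19:00, Thu 18:00] → overlaps → no.
eta [Tue 14:00, Thu 11:00] → overlaps → no.
gamma [Fri 09:00, Fri 11:00] → after → counts.
kappa [Tue 12:00, Fri 20:00] → contains → no.
mu [Thu 05:00, Fri 21:00] → contains → no.
theta [Wed 08:00, Sat 11:00] → contains → no.
zeta [Fri 17:00, Fri 19:00] → after → counts.
Total: 3.

3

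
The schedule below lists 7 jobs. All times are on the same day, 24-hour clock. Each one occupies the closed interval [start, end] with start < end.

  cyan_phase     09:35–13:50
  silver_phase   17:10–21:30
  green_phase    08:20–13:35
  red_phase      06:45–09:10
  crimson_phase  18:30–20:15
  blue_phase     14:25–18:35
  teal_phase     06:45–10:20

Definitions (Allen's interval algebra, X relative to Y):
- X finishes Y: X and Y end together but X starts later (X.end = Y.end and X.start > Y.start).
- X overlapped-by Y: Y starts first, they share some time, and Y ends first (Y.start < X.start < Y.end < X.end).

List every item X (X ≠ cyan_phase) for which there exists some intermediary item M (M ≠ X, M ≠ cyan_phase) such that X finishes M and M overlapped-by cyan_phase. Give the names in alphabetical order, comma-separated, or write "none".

none

Target cyan_phase = [09:35, 13:50].
Intermediaries M with M overlapped-by cyan_phase: none.
Union: none.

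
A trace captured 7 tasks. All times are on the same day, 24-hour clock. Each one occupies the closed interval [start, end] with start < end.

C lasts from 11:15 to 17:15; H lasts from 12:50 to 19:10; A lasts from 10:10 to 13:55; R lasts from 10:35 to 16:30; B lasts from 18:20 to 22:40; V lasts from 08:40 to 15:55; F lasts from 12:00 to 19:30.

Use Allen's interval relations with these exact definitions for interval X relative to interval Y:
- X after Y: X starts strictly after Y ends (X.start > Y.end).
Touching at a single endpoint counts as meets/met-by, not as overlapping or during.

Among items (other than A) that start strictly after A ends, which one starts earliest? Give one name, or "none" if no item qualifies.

Target A = [10:10, 13:55].
B [18:20, 22:40] → after → candidate.
C [11:15, 17:15] → overlapped-by → excluded.
F [12:00, 19:30] → overlapped-by → excluded.
H [12:50, 19:10] → overlapped-by → excluded.
R [10:35, 16:30] → overlapped-by → excluded.
V [08:40, 15:55] → contains → excluded.
Among candidates, earliest start is 18:20 → B.

B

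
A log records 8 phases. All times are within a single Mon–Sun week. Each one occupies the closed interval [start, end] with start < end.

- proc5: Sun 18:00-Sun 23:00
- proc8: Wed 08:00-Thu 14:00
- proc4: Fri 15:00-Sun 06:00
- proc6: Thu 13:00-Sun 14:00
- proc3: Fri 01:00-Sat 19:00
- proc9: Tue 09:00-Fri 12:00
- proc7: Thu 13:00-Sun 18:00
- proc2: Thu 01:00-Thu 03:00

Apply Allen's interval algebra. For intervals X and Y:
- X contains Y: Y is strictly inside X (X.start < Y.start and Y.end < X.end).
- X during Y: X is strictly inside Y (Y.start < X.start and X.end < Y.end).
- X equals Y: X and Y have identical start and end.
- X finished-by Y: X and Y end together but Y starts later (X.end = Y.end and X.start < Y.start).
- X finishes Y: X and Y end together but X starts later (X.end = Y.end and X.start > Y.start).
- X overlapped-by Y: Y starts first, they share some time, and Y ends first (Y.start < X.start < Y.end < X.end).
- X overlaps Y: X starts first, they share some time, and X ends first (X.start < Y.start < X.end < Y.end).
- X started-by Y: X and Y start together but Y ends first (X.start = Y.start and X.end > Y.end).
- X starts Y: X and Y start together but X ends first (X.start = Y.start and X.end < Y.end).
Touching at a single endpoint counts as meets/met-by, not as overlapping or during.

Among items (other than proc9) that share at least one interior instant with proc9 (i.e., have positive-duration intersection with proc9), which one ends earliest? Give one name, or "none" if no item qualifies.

proc2

Target proc9 = [Tue 09:00, Fri 12:00].
proc2 [Thu 01:00, Thu 03:00] → during → candidate.
proc3 [Fri 01:00, Sat 19:00] → overlapped-by → candidate.
proc4 [Fri 15:00, Sun 06:00] → after → excluded.
proc5 [Sun 18:00, Sun 23:00] → after → excluded.
proc6 [Thu 13:00, Sun 14:00] → overlapped-by → candidate.
proc7 [Thu 13:00, Sun 18:00] → overlapped-by → candidate.
proc8 [Wed 08:00, Thu 14:00] → during → candidate.
Among candidates, earliest end is Thu 03:00 → proc2.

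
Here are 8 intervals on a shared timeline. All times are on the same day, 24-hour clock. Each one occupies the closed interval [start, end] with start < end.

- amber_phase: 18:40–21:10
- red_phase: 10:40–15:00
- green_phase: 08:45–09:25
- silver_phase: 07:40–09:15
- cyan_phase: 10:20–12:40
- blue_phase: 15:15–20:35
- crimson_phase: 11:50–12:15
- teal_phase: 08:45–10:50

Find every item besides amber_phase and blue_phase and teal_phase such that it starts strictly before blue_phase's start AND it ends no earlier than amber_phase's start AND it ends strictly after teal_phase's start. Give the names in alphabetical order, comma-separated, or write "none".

none

Conditions: its start is strictly before blue_phase's start (X.start < 15:15) AND its end is no earlier than amber_phase's start (X.end >= 18:40) AND its end is strictly after teal_phase's start (X.end > 08:45).
crimson_phase: start 11:50 < 15:15? ✓; end 12:15 >= 18:40? ✗; end 12:15 > 08:45? ✓ → no.
cyan_phase: start 10:20 < 15:15? ✓; end 12:40 >= 18:40? ✗; end 12:40 > 08:45? ✓ → no.
green_phase: start 08:45 < 15:15? ✓; end 09:25 >= 18:40? ✗; end 09:25 > 08:45? ✓ → no.
red_phase: start 10:40 < 15:15? ✓; end 15:00 >= 18:40? ✗; end 15:00 > 08:45? ✓ → no.
silver_phase: start 07:40 < 15:15? ✓; end 09:15 >= 18:40? ✗; end 09:15 > 08:45? ✓ → no.
Result: none.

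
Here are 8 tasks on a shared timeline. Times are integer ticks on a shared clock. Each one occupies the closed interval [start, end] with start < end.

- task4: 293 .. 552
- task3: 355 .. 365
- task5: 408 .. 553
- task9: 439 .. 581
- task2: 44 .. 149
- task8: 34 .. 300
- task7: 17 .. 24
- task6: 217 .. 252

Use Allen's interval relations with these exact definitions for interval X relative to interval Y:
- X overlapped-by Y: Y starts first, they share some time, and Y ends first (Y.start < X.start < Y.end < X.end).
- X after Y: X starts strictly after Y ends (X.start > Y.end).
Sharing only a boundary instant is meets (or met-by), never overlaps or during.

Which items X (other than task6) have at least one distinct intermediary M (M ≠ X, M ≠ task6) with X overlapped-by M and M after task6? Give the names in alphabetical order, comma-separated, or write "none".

task5, task9

Target task6 = [217, 252].
Intermediaries M with M after task6: task3, task4, task5, task9.
Via task3 — items with X overlapped-by task3: none.
Via task4 — items with X overlapped-by task4: task5, task9.
Via task5 — items with X overlapped-by task5: task9.
Via task9 — items with X overlapped-by task9: none.
Union: task5, task9.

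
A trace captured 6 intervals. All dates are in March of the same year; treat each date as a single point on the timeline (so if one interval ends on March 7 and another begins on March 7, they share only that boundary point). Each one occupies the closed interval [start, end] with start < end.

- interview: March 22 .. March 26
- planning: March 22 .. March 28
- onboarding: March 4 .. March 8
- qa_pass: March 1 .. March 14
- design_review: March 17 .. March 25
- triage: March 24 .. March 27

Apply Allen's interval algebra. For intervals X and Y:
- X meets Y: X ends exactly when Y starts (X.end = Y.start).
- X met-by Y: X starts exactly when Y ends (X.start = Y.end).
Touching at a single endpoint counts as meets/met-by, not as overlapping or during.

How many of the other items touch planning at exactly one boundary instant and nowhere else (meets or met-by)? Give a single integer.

Target planning = [March 22, March 28].
design_review [March 17, March 25] → overlaps → no.
interview [March 22, March 26] → starts → no.
onboarding [March 4, March 8] → before → no.
qa_pass [March 1, March 14] → before → no.
triage [March 24, March 27] → during → no.
Total: 0.

0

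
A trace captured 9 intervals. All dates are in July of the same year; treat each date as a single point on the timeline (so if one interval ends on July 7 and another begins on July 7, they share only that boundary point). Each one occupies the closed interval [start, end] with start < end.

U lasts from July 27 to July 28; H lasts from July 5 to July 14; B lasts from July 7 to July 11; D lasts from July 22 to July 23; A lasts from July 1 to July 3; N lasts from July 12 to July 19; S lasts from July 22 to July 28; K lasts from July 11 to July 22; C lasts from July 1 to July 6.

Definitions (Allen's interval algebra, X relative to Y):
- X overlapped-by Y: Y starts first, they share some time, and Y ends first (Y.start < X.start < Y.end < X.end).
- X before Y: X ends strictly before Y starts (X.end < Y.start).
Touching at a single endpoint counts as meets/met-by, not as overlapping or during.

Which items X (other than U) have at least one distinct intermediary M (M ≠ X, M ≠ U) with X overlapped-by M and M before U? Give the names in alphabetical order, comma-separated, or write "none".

Target U = [July 27, July 28].
Intermediaries M with M before U: A, B, C, D, H, K, N.
Via A — items with X overlapped-by A: none.
Via B — items with X overlapped-by B: none.
Via C — items with X overlapped-by C: H.
Via D — items with X overlapped-by D: none.
Via H — items with X overlapped-by H: K, N.
Via K — items with X overlapped-by K: none.
Via N — items with X overlapped-by N: none.
Union: H, K, N.

H, K, N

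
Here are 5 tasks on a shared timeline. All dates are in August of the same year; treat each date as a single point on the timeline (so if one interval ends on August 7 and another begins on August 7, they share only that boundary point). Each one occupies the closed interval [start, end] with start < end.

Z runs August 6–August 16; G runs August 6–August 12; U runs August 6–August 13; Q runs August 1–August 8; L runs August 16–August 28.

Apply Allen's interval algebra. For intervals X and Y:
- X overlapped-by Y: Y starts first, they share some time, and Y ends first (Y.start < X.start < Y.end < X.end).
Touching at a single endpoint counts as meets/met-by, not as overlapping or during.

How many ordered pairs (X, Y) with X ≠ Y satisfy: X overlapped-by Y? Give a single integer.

Checking all 20 ordered pairs for relation 'overlapped-by'; matching pairs in alphabetical order:
(G, Q): G overlapped-by Q ✓
(U, Q): U overlapped-by Q ✓
(Z, Q): Z overlapped-by Q ✓
Count: 3.

3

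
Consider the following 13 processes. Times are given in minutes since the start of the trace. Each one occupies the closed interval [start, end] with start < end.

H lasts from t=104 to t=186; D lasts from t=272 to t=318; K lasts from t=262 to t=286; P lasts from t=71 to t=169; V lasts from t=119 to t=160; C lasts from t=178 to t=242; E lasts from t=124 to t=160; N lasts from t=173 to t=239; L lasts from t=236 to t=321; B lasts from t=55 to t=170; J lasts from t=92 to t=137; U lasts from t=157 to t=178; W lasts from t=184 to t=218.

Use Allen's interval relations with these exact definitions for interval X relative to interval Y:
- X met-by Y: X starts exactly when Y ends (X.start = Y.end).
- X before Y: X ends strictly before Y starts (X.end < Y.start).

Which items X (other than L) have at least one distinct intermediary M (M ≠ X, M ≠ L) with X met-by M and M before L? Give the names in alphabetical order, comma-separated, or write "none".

C

Target L = [t=236, t=321].
Intermediaries M with M before L: B, E, H, J, P, U, V, W.
Via B — items with X met-by B: none.
Via E — items with X met-by E: none.
Via H — items with X met-by H: none.
Via J — items with X met-by J: none.
Via P — items with X met-by P: none.
Via U — items with X met-by U: C.
Via V — items with X met-by V: none.
Via W — items with X met-by W: none.
Union: C.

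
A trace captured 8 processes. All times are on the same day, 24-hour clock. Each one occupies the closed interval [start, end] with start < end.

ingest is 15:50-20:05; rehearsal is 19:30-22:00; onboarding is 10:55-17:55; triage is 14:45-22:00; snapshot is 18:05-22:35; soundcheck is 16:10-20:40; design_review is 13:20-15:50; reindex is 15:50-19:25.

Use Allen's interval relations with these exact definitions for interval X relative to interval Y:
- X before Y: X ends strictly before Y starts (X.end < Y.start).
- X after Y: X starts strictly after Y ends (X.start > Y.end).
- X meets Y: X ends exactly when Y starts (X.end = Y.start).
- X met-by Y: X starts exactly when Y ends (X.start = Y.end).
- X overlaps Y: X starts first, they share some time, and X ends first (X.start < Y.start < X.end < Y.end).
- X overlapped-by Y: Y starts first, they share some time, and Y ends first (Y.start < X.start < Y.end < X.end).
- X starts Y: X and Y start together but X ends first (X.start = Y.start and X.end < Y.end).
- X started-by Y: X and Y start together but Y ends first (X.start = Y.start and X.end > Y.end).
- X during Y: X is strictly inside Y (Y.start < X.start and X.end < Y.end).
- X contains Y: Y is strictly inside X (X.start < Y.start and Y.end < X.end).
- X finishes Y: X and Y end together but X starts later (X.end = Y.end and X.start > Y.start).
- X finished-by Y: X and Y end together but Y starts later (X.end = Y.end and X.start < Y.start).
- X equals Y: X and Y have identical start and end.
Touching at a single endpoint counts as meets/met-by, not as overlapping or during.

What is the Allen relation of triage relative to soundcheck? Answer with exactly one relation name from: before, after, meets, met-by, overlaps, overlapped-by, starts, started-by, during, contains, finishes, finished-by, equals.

triage = [14:45, 22:00]; soundcheck = [16:10, 20:40].
Compare endpoints: triage.start < soundcheck.start, triage.start < soundcheck.end, triage.end > soundcheck.start, triage.end > soundcheck.end.
That pattern is 'contains'.

contains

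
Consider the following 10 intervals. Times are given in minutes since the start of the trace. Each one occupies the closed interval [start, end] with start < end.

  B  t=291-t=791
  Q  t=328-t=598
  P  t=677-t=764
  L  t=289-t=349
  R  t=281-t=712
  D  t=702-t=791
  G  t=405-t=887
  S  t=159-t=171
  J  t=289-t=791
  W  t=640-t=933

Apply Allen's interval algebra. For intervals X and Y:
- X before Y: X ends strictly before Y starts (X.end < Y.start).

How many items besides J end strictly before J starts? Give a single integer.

Target J = [t=289, t=791].
B [t=291, t=791] → finishes → no.
D [t=702, t=791] → finishes → no.
G [t=405, t=887] → overlapped-by → no.
L [t=289, t=349] → starts → no.
P [t=677, t=764] → during → no.
Q [t=328, t=598] → during → no.
R [t=281, t=712] → overlaps → no.
S [t=159, t=171] → before → counts.
W [t=640, t=933] → overlapped-by → no.
Total: 1.

1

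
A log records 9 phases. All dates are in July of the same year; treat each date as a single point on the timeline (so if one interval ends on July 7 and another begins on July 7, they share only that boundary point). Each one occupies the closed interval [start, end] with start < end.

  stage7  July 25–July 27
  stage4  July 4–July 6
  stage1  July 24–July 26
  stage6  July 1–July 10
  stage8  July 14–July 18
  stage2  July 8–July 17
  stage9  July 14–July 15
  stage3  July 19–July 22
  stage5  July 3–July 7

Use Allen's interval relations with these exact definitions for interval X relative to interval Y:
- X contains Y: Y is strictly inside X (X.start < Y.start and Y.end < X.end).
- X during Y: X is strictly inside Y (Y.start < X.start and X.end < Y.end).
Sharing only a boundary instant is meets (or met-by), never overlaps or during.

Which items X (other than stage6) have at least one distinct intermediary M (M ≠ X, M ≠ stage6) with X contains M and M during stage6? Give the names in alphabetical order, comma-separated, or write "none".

stage5

Target stage6 = [July 1, July 10].
Intermediaries M with M during stage6: stage4, stage5.
Via stage4 — items with X contains stage4: stage5.
Via stage5 — items with X contains stage5: none.
Union: stage5.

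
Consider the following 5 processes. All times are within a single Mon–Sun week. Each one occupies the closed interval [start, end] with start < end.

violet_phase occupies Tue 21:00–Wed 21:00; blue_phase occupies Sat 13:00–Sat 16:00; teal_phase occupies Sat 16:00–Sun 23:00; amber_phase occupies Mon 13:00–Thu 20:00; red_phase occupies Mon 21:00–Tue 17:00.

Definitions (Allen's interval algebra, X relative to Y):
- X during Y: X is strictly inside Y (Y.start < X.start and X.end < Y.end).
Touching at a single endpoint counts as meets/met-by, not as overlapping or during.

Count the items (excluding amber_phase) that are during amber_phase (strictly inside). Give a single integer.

2

Target amber_phase = [Mon 13:00, Thu 20:00].
blue_phase [Sat 13:00, Sat 16:00] → after → no.
red_phase [Mon 21:00, Tue 17:00] → during → counts.
teal_phase [Sat 16:00, Sun 23:00] → after → no.
violet_phase [Tue 21:00, Wed 21:00] → during → counts.
Total: 2.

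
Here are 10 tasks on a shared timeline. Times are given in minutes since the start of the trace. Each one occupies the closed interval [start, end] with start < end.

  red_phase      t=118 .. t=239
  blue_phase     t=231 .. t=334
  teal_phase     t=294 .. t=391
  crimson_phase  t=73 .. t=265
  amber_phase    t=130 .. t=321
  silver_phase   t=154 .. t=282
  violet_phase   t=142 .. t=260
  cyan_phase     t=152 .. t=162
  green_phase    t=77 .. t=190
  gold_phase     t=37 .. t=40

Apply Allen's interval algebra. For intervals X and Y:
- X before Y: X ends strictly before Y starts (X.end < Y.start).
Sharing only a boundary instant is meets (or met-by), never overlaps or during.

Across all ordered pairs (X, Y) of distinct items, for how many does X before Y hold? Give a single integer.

17

Checking all 90 ordered pairs for relation 'before'; matching pairs in alphabetical order:
(crimson_phase, teal_phase): crimson_phase before teal_phase ✓
(cyan_phase, blue_phase): cyan_phase before blue_phase ✓
(cyan_phase, teal_phase): cyan_phase before teal_phase ✓
(gold_phase, amber_phase): gold_phase before amber_phase ✓
(gold_phase, blue_phase): gold_phase before blue_phase ✓
(gold_phase, crimson_phase): gold_phase before crimson_phase ✓
(gold_phase, cyan_phase): gold_phase before cyan_phase ✓
(gold_phase, green_phase): gold_phase before green_phase ✓
(gold_phase, red_phase): gold_phase before red_phase ✓
(gold_phase, silver_phase): gold_phase before silver_phase ✓
(gold_phase, teal_phase): gold_phase before teal_phase ✓
(gold_phase, violet_phase): gold_phase before violet_phase ✓
(green_phase, blue_phase): green_phase before blue_phase ✓
(green_phase, teal_phase): green_phase before teal_phase ✓
(red_phase, teal_phase): red_phase before teal_phase ✓
(silver_phase, teal_phase): silver_phase before teal_phase ✓
(violet_phase, teal_phase): violet_phase before teal_phase ✓
Count: 17.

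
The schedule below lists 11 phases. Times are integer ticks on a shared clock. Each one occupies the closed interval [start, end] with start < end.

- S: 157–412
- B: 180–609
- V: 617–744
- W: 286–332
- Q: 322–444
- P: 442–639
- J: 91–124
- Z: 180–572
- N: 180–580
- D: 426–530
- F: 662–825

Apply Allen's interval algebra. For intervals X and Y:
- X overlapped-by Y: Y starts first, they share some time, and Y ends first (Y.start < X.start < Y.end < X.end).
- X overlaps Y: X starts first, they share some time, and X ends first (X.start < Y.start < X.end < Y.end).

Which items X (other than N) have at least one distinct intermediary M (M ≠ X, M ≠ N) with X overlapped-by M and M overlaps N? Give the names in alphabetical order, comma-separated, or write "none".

B, Q, Z

Target N = [180, 580].
Intermediaries M with M overlaps N: S.
Via S — items with X overlapped-by S: B, Q, Z.
Union: B, Q, Z.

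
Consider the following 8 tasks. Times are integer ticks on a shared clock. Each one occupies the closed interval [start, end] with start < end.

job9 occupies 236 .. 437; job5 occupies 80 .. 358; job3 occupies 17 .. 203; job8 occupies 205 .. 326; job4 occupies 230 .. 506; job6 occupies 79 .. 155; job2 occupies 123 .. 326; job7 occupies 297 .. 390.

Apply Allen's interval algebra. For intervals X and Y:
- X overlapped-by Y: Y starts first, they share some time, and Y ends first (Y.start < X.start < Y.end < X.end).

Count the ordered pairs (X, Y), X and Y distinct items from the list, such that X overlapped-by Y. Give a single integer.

13

Checking all 56 ordered pairs for relation 'overlapped-by'; matching pairs in alphabetical order:
(job2, job3): job2 overlapped-by job3 ✓
(job2, job6): job2 overlapped-by job6 ✓
(job4, job2): job4 overlapped-by job2 ✓
(job4, job5): job4 overlapped-by job5 ✓
(job4, job8): job4 overlapped-by job8 ✓
(job5, job3): job5 overlapped-by job3 ✓
(job5, job6): job5 overlapped-by job6 ✓
(job7, job2): job7 overlapped-by job2 ✓
(job7, job5): job7 overlapped-by job5 ✓
(job7, job8): job7 overlapped-by job8 ✓
(job9, job2): job9 overlapped-by job2 ✓
(job9, job5): job9 overlapped-by job5 ✓
(job9, job8): job9 overlapped-by job8 ✓
Count: 13.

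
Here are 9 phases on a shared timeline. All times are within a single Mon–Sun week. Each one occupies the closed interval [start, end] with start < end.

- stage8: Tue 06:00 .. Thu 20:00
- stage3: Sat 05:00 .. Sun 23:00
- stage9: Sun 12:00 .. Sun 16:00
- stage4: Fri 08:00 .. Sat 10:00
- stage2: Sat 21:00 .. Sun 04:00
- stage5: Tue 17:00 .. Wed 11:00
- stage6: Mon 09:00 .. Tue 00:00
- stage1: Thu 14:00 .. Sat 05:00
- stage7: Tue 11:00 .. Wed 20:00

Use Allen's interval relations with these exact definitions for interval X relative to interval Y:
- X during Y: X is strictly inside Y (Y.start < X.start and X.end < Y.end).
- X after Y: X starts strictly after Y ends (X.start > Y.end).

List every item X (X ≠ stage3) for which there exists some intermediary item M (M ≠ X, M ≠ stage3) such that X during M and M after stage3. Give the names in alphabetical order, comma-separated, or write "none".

none

Target stage3 = [Sat 05:00, Sun 23:00].
Intermediaries M with M after stage3: none.
Union: none.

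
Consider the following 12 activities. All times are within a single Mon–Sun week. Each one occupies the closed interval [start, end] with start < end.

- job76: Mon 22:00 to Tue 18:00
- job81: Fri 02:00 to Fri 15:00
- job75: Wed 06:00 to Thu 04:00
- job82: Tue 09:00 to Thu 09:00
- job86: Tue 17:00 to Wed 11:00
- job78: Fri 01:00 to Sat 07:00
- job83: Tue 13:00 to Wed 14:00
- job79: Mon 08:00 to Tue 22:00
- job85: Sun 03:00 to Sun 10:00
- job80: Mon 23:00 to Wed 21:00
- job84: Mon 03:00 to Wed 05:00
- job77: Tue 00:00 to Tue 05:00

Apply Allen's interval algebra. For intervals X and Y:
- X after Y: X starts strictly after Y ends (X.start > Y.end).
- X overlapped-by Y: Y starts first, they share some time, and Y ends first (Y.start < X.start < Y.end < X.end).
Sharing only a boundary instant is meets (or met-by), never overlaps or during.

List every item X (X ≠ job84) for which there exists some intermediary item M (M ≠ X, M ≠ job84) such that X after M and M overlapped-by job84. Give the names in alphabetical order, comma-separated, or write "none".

Target job84 = [Mon 03:00, Wed 05:00].
Intermediaries M with M overlapped-by job84: job80, job82, job83, job86.
Via job80 — items with X after job80: job78, job81, job85.
Via job82 — items with X after job82: job78, job81, job85.
Via job83 — items with X after job83: job78, job81, job85.
Via job86 — items with X after job86: job78, job81, job85.
Union: job78, job81, job85.

job78, job81, job85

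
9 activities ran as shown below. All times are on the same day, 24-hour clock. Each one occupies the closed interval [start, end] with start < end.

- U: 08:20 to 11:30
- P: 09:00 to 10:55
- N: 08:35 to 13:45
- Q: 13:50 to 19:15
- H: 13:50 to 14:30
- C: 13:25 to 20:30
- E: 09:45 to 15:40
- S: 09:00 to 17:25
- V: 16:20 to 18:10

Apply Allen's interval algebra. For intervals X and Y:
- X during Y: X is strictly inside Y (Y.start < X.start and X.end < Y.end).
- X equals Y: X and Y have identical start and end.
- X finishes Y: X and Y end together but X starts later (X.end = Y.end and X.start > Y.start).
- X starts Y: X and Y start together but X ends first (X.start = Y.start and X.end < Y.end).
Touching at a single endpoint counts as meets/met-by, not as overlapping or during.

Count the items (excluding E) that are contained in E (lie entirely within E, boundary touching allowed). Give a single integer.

1

Target E = [09:45, 15:40].
C [13:25, 20:30] → overlapped-by → no.
H [13:50, 14:30] → during → counts.
N [08:35, 13:45] → overlaps → no.
P [09:00, 10:55] → overlaps → no.
Q [13:50, 19:15] → overlapped-by → no.
S [09:00, 17:25] → contains → no.
U [08:20, 11:30] → overlaps → no.
V [16:20, 18:10] → after → no.
Total: 1.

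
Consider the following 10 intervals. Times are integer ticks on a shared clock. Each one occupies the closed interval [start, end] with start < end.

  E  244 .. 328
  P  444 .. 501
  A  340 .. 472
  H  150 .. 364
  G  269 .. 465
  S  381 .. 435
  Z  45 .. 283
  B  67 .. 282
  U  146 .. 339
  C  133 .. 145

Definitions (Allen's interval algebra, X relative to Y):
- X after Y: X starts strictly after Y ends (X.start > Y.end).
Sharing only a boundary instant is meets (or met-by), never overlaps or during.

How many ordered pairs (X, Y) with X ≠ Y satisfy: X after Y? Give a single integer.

22

Checking all 90 ordered pairs for relation 'after'; matching pairs in alphabetical order:
(A, B): A after B ✓
(A, C): A after C ✓
(A, E): A after E ✓
(A, U): A after U ✓
(A, Z): A after Z ✓
(E, C): E after C ✓
(G, C): G after C ✓
(H, C): H after C ✓
(P, B): P after B ✓
(P, C): P after C ✓
(P, E): P after E ✓
(P, H): P after H ✓
(P, S): P after S ✓
(P, U): P after U ✓
(P, Z): P after Z ✓
(S, B): S after B ✓
(S, C): S after C ✓
(S, E): S after E ✓
(S, H): S after H ✓
(S, U): S after U ✓
(S, Z): S after Z ✓
(U, C): U after C ✓
Count: 22.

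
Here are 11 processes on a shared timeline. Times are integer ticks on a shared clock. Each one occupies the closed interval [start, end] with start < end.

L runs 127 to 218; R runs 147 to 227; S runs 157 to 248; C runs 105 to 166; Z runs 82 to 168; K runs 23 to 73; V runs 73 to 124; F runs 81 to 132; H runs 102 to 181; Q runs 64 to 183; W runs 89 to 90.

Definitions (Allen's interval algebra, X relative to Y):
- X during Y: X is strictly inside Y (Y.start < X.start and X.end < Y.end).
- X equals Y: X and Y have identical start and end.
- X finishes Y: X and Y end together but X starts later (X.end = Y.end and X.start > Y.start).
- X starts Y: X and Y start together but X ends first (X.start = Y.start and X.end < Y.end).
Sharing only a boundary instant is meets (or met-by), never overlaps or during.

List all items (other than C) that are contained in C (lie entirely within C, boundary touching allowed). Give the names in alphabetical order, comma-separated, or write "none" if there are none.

none

Target C = [105, 166].
F [81, 132] → overlaps → no.
H [102, 181] → contains → no.
K [23, 73] → before → no.
L [127, 218] → overlapped-by → no.
Q [64, 183] → contains → no.
R [147, 227] → overlapped-by → no.
S [157, 248] → overlapped-by → no.
V [73, 124] → overlaps → no.
W [89, 90] → before → no.
Z [82, 168] → contains → no.
Result: none.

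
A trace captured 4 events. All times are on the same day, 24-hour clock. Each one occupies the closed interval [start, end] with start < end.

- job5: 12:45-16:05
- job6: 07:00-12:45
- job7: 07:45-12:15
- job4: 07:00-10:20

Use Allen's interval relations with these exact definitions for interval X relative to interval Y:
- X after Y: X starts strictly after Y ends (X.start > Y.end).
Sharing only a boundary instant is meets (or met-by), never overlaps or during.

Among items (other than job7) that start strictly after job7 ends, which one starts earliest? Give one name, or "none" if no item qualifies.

Target job7 = [07:45, 12:15].
job4 [07:00, 10:20] → overlaps → excluded.
job5 [12:45, 16:05] → after → candidate.
job6 [07:00, 12:45] → contains → excluded.
Among candidates, earliest start is 12:45 → job5.

job5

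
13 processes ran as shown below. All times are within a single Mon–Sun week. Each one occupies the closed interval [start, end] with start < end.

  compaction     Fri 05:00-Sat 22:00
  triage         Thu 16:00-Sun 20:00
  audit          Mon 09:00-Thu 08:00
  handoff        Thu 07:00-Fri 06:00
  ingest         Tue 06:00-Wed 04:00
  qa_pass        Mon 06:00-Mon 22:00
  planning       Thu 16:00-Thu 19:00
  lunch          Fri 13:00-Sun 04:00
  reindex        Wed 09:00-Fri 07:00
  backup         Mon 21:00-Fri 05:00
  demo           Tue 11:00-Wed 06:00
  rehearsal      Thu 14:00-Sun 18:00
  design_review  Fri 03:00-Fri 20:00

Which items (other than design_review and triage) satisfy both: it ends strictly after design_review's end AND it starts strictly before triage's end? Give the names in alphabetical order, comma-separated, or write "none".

Conditions: its end is strictly after design_review's end (X.end > Fri 20:00) AND its start is strictly before triage's end (X.start < Sun 20:00).
audit: end Thu 08:00 > Fri 20:00? ✗; start Mon 09:00 < Sun 20:00? ✓ → no.
backup: end Fri 05:00 > Fri 20:00? ✗; start Mon 21:00 < Sun 20:00? ✓ → no.
compaction: end Sat 22:00 > Fri 20:00? ✓; start Fri 05:00 < Sun 20:00? ✓ → yes.
demo: end Wed 06:00 > Fri 20:00? ✗; start Tue 11:00 < Sun 20:00? ✓ → no.
handoff: end Fri 06:00 > Fri 20:00? ✗; start Thu 07:00 < Sun 20:00? ✓ → no.
ingest: end Wed 04:00 > Fri 20:00? ✗; start Tue 06:00 < Sun 20:00? ✓ → no.
lunch: end Sun 04:00 > Fri 20:00? ✓; start Fri 13:00 < Sun 20:00? ✓ → yes.
planning: end Thu 19:00 > Fri 20:00? ✗; start Thu 16:00 < Sun 20:00? ✓ → no.
qa_pass: end Mon 22:00 > Fri 20:00? ✗; start Mon 06:00 < Sun 20:00? ✓ → no.
rehearsal: end Sun 18:00 > Fri 20:00? ✓; start Thu 14:00 < Sun 20:00? ✓ → yes.
reindex: end Fri 07:00 > Fri 20:00? ✗; start Wed 09:00 < Sun 20:00? ✓ → no.
Result: compaction, lunch, rehearsal.

compaction, lunch, rehearsal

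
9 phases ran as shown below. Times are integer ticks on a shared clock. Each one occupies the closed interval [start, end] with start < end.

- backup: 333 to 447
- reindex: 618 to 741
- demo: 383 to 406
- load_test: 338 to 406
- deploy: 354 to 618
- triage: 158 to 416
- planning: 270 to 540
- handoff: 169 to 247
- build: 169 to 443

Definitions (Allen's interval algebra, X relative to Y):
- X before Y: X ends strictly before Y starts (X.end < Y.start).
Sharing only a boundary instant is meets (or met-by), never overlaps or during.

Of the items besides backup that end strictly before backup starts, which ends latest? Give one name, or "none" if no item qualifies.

handoff

Target backup = [333, 447].
build [169, 443] → overlaps → excluded.
demo [383, 406] → during → excluded.
deploy [354, 618] → overlapped-by → excluded.
handoff [169, 247] → before → candidate.
load_test [338, 406] → during → excluded.
planning [270, 540] → contains → excluded.
reindex [618, 741] → after → excluded.
triage [158, 416] → overlaps → excluded.
Among candidates, latest end is 247 → handoff.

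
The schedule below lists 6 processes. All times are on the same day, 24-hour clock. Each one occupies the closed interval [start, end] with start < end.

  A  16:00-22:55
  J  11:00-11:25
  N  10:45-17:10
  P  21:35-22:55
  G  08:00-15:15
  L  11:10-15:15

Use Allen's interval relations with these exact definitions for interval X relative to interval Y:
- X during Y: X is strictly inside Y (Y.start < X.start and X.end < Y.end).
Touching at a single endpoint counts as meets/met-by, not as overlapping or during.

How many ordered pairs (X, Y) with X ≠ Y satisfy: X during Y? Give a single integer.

Checking all 30 ordered pairs for relation 'during'; matching pairs in alphabetical order:
(J, G): J during G ✓
(J, N): J during N ✓
(L, N): L during N ✓
Count: 3.

3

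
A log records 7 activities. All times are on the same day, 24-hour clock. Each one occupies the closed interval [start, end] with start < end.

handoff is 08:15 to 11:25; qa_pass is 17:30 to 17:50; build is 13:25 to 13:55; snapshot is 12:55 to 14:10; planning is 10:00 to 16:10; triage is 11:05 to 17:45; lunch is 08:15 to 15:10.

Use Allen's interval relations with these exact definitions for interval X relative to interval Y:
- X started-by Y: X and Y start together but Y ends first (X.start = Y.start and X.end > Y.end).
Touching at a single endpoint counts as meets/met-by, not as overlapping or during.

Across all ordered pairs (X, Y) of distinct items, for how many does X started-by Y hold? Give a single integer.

1

Checking all 42 ordered pairs for relation 'started-by'; matching pairs in alphabetical order:
(lunch, handoff): lunch started-by handoff ✓
Count: 1.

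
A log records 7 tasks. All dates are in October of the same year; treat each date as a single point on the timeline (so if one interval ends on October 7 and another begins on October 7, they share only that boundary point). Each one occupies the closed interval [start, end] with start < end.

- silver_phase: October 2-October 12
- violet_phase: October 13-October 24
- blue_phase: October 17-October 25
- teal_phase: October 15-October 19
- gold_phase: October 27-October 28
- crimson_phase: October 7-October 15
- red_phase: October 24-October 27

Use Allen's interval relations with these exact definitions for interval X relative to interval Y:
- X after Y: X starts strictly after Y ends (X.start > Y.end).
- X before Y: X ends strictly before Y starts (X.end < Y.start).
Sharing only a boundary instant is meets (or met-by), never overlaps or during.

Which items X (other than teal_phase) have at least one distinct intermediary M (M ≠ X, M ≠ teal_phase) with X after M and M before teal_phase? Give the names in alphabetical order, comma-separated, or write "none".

blue_phase, gold_phase, red_phase, violet_phase

Target teal_phase = [October 15, October 19].
Intermediaries M with M before teal_phase: silver_phase.
Via silver_phase — items with X after silver_phase: blue_phase, gold_phase, red_phase, violet_phase.
Union: blue_phase, gold_phase, red_phase, violet_phase.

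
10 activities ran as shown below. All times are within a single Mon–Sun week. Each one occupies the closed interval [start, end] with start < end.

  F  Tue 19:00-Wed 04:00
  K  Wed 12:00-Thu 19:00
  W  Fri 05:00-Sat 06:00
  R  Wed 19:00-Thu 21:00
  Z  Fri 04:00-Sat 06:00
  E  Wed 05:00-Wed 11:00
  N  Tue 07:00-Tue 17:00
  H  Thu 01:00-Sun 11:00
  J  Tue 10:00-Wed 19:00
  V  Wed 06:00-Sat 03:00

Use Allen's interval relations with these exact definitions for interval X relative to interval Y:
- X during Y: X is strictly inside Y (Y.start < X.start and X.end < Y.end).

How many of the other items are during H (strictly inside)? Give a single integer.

2

Target H = [Thu 01:00, Sun 11:00].
E [Wed 05:00, Wed 11:00] → before → no.
F [Tue 19:00, Wed 04:00] → before → no.
J [Tue 10:00, Wed 19:00] → before → no.
K [Wed 12:00, Thu 19:00] → overlaps → no.
N [Tue 07:00, Tue 17:00] → before → no.
R [Wed 19:00, Thu 21:00] → overlaps → no.
V [Wed 06:00, Sat 03:00] → overlaps → no.
W [Fri 05:00, Sat 06:00] → during → counts.
Z [Fri 04:00, Sat 06:00] → during → counts.
Total: 2.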